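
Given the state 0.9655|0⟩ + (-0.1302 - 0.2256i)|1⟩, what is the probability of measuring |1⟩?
0.06785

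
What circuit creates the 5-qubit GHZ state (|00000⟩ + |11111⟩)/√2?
H(q0) → CNOT(q0,q1) → CNOT(q0,q2) → CNOT(q0,q3) → CNOT(q0,q4)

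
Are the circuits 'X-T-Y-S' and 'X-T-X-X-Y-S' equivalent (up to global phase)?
Yes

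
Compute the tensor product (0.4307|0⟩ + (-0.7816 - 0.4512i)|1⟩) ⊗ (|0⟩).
0.4307|00⟩ + (-0.7816 - 0.4512i)|10⟩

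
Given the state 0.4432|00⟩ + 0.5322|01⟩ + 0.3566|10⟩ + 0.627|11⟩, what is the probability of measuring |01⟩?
0.2832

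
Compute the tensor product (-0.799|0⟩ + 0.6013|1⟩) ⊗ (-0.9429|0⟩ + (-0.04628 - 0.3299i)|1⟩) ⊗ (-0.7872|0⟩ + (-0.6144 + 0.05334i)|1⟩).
-0.5931|000⟩ + (-0.4629 + 0.04019i)|001⟩ + (-0.02911 - 0.2075i)|010⟩ + (-0.03678 - 0.16i)|011⟩ + 0.4463|100⟩ + (0.3483 - 0.03024i)|101⟩ + (0.02191 + 0.1562i)|110⟩ + (0.02768 + 0.1204i)|111⟩

amp(|b₁b₂…⟩) = product of the factor amplitudes for bits b₁, b₂, …; only kets whose every factor amplitude is nonzero survive.
|000⟩: (-0.799)(-0.9429)(-0.7872) = -0.5931
|001⟩: (-0.799)(-0.9429)(-0.6144 + 0.05334i) = (-0.4629 + 0.04019i)
|010⟩: (-0.799)(-0.04628 - 0.3299i)(-0.7872) = (-0.02911 - 0.2075i)
|011⟩: (-0.799)(-0.04628 - 0.3299i)(-0.6144 + 0.05334i) = (-0.03678 - 0.16i)
|100⟩: (0.6013)(-0.9429)(-0.7872) = 0.4463
|101⟩: (0.6013)(-0.9429)(-0.6144 + 0.05334i) = (0.3483 - 0.03024i)
|110⟩: (0.6013)(-0.04628 - 0.3299i)(-0.7872) = (0.02191 + 0.1562i)
|111⟩: (0.6013)(-0.04628 - 0.3299i)(-0.6144 + 0.05334i) = (0.02768 + 0.1204i)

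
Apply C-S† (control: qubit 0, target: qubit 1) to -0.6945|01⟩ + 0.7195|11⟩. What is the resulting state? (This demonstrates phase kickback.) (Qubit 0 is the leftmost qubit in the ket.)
-0.6945|01⟩ - 0.7195i|11⟩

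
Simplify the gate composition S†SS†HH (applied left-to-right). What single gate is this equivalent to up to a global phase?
S†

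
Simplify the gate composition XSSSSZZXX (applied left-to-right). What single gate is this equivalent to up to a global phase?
X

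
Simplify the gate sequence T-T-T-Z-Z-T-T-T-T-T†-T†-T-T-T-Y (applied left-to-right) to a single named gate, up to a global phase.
Y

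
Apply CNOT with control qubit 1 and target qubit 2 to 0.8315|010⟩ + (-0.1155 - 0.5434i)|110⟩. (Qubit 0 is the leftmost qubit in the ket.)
0.8315|011⟩ + (-0.1155 - 0.5434i)|111⟩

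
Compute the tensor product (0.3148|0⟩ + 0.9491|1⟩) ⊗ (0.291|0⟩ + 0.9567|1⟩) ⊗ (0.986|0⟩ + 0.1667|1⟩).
0.09032|000⟩ + 0.01527|001⟩ + 0.297|010⟩ + 0.0502|011⟩ + 0.2723|100⟩ + 0.04604|101⟩ + 0.8953|110⟩ + 0.1514|111⟩

amp(|b₁b₂…⟩) = product of the factor amplitudes for bits b₁, b₂, …; only kets whose every factor amplitude is nonzero survive.
|000⟩: (0.3148)(0.291)(0.986) = 0.09032
|001⟩: (0.3148)(0.291)(0.1667) = 0.01527
|010⟩: (0.3148)(0.9567)(0.986) = 0.297
|011⟩: (0.3148)(0.9567)(0.1667) = 0.0502
|100⟩: (0.9491)(0.291)(0.986) = 0.2723
|101⟩: (0.9491)(0.291)(0.1667) = 0.04604
|110⟩: (0.9491)(0.9567)(0.986) = 0.8953
|111⟩: (0.9491)(0.9567)(0.1667) = 0.1514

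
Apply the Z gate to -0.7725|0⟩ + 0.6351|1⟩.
-0.7725|0⟩ - 0.6351|1⟩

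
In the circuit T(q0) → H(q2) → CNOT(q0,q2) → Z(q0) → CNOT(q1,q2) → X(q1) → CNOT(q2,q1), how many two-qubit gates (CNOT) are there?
3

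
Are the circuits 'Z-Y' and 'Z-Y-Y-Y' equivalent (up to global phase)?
Yes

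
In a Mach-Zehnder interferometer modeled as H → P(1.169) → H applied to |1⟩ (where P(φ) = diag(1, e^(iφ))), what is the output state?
(0.3045 - 0.4602i)|0⟩ + (0.6955 + 0.4602i)|1⟩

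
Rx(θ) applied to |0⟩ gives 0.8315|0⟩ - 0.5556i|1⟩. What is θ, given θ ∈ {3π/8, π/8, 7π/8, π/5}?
3π/8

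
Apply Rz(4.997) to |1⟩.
(-0.8002 + 0.5997i)|1⟩

Rz(4.997) = [[e^(−iθ/2), 0], [0, e^(iθ/2)]] with e^(±iθ/2) = cos(θ/2) ± i·sin(θ/2); θ = 4.997, cos(θ/2) ≈ -0.800245, sin(θ/2) ≈ 0.599673.
With a = amp(|0⟩) = 0 and b = amp(|1⟩) = 1:
new amp(|0⟩) = (-0.800245 - 0.599673i)·a = 0
new amp(|1⟩) = (-0.800245 + 0.599673i)·b = (-0.8002 + 0.5997i)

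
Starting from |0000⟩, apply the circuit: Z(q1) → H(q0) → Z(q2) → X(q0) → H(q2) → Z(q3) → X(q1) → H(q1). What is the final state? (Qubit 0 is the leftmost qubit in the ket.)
1/√8|0000⟩ + 1/√8|0010⟩ - 1/√8|0100⟩ - 1/√8|0110⟩ + 1/√8|1000⟩ + 1/√8|1010⟩ - 1/√8|1100⟩ - 1/√8|1110⟩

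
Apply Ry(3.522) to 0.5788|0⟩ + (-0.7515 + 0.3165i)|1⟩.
(0.6285 - 0.3108i)|0⟩ + (0.7104 - 0.05984i)|1⟩

Ry(3.522) = [[cos(θ/2), −sin(θ/2)], [sin(θ/2), cos(θ/2)]]; θ = 3.522, cos(θ/2) ≈ -0.189059, sin(θ/2) ≈ 0.981966.
With a = amp(|0⟩) = 0.5788 and b = amp(|1⟩) = (-0.7515 + 0.3165i):
new amp(|0⟩) = (-0.189059)·a + (-0.981966)·b = (0.6285 - 0.3108i)
new amp(|1⟩) = (0.981966)·a + (-0.189059)·b = (0.7104 - 0.05984i)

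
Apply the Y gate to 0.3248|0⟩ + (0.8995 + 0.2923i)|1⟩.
(0.2923 - 0.8995i)|0⟩ + 0.3248i|1⟩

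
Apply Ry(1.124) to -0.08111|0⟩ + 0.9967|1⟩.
-0.5998|0⟩ + 0.8002|1⟩

Ry(1.124) = [[cos(θ/2), −sin(θ/2)], [sin(θ/2), cos(θ/2)]]; θ = 1.124, cos(θ/2) ≈ 0.846191, sin(θ/2) ≈ 0.53288.
With a = amp(|0⟩) = -0.08111 and b = amp(|1⟩) = 0.9967:
new amp(|0⟩) = (0.846191)·a + (-0.53288)·b = -0.5998
new amp(|1⟩) = (0.53288)·a + (0.846191)·b = 0.8002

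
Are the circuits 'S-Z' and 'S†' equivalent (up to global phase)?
Yes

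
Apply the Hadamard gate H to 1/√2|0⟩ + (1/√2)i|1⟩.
(1/2 + (1/2)i)|0⟩ + (1/2 - (1/2)i)|1⟩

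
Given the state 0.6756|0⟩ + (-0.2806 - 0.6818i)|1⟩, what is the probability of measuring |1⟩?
0.5436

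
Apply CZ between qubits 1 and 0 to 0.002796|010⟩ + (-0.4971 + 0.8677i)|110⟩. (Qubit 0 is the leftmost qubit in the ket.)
0.002796|010⟩ + (0.4971 - 0.8677i)|110⟩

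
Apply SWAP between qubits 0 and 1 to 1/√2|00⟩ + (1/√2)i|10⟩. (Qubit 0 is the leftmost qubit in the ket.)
1/√2|00⟩ + (1/√2)i|01⟩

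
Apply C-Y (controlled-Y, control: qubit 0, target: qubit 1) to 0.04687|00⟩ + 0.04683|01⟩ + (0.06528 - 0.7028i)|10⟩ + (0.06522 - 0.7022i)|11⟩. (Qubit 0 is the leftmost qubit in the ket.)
0.04687|00⟩ + 0.04683|01⟩ + (-0.7022 - 0.06522i)|10⟩ + (0.7028 + 0.06528i)|11⟩

C-Y leaves the control-|0⟩ kets |00⟩, |01⟩ unchanged and applies Y to qubit 1 on the control-|1⟩ pair (|10⟩, |11⟩).
Y = [[0, -i], [i, 0]].
With a = amp(|10⟩) = (0.06528 - 0.7028i) and b = amp(|11⟩) = (0.06522 - 0.7022i):
new amp(|10⟩) = (-i)·b = (-0.7022 - 0.06522i)
new amp(|11⟩) = (i)·a = (0.7028 + 0.06528i)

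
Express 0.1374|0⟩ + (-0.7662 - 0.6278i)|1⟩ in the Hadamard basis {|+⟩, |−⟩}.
(-0.4446 - 0.4439i)|+⟩ + (0.6389 + 0.4439i)|−⟩

With |ψ⟩ = α|0⟩ + β|1⟩, the Hadamard-basis coefficients are ⟨+|ψ⟩ = (α + β)/√2 and ⟨−|ψ⟩ = (α − β)/√2.
Here α = 0.1374, β = (-0.7662 - 0.6278i): (α + β)/√2 = (-0.4446 - 0.4439i), (α − β)/√2 = (0.6389 + 0.4439i).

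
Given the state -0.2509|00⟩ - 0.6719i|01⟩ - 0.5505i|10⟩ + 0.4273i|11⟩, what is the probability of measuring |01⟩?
0.4514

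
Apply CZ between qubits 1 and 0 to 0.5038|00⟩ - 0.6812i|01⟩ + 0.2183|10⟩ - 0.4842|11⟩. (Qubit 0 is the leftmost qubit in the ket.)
0.5038|00⟩ - 0.6812i|01⟩ + 0.2183|10⟩ + 0.4842|11⟩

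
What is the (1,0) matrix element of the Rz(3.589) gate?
0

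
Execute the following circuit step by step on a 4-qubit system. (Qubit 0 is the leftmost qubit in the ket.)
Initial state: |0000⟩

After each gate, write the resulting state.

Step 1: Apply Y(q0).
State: i|1000⟩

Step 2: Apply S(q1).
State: i|1000⟩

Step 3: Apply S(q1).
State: i|1000⟩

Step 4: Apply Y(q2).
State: -|1010⟩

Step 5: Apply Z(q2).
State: |1010⟩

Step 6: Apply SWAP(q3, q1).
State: |1010⟩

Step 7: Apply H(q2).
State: 1/√2|1000⟩ - 1/√2|1010⟩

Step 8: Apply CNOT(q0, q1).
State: 1/√2|1100⟩ - 1/√2|1110⟩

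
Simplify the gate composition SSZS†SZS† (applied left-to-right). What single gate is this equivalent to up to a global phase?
S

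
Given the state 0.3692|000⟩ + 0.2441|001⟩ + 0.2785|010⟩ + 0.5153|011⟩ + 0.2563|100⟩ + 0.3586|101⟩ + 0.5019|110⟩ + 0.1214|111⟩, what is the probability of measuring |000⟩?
0.1363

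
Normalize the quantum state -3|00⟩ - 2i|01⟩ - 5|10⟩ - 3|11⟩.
-0.4376|00⟩ - 0.2917i|01⟩ - 0.7293|10⟩ - 0.4376|11⟩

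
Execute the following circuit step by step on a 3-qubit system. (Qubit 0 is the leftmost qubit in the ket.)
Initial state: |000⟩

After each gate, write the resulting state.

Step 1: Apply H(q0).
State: 1/√2|000⟩ + 1/√2|100⟩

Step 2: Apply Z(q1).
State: 1/√2|000⟩ + 1/√2|100⟩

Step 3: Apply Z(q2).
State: 1/√2|000⟩ + 1/√2|100⟩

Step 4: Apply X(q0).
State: 1/√2|000⟩ + 1/√2|100⟩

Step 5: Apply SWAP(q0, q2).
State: 1/√2|000⟩ + 1/√2|001⟩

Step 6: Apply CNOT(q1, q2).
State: 1/√2|000⟩ + 1/√2|001⟩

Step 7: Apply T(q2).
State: 1/√2|000⟩ + (1/2 + (1/2)i)|001⟩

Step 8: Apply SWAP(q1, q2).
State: 1/√2|000⟩ + (1/2 + (1/2)i)|010⟩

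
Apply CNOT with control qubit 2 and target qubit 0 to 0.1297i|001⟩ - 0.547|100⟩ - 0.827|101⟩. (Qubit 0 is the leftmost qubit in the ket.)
-0.827|001⟩ - 0.547|100⟩ + 0.1297i|101⟩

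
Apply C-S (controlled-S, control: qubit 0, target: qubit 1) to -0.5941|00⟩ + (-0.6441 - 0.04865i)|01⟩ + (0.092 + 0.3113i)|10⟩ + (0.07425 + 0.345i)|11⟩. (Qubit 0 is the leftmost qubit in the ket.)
-0.5941|00⟩ + (-0.6441 - 0.04865i)|01⟩ + (0.092 + 0.3113i)|10⟩ + (-0.345 + 0.07425i)|11⟩

C-S leaves the control-|0⟩ kets |00⟩, |01⟩ unchanged and applies S to qubit 1 on the control-|1⟩ pair (|10⟩, |11⟩).
S = [[1, 0], [0, i]].
With a = amp(|10⟩) = (0.092 + 0.3113i) and b = amp(|11⟩) = (0.07425 + 0.345i):
new amp(|10⟩) = (1)·a = (0.092 + 0.3113i)
new amp(|11⟩) = (i)·b = (-0.345 + 0.07425i)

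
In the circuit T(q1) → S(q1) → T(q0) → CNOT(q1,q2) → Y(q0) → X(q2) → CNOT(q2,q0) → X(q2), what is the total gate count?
8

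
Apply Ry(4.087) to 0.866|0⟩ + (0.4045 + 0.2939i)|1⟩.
(-0.7544 - 0.2617i)|0⟩ + (0.5869 - 0.1338i)|1⟩

Ry(4.087) = [[cos(θ/2), −sin(θ/2)], [sin(θ/2), cos(θ/2)]]; θ = 4.087, cos(θ/2) ≈ -0.455295, sin(θ/2) ≈ 0.890341.
With a = amp(|0⟩) = 0.866 and b = amp(|1⟩) = (0.4045 + 0.2939i):
new amp(|0⟩) = (-0.455295)·a + (-0.890341)·b = (-0.7544 - 0.2617i)
new amp(|1⟩) = (0.890341)·a + (-0.455295)·b = (0.5869 - 0.1338i)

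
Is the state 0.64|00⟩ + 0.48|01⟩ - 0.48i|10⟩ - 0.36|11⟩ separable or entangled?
Entangled

Writing the state as a|00⟩ + b|01⟩ + c|10⟩ + d|11⟩, it is a product state iff ad − bc = 0.
Here (a, b, c, d) = (0.64, 0.48, -0.48i, -0.36): ad − bc = (0.64)(-0.36) − (0.48)(-0.48i) = (-0.2304 + 0.2304i) ≠ 0, so the state is entangled.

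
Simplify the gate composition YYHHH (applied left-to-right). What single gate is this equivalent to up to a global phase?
H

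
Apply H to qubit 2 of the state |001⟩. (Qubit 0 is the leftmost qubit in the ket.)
1/√2|000⟩ - 1/√2|001⟩

H on qubit 2 mixes each pair of kets that differ only in qubit 2: amplitudes (a, b) of (|…0…⟩, |…1…⟩) become ((a + b)/√2, (a − b)/√2). Kets absent from the input have amplitude 0.
(|000⟩, |001⟩): (a, b) = (0, 1) → (1/√2, -1/√2)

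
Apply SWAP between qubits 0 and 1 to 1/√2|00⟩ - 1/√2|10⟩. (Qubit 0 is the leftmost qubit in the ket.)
1/√2|00⟩ - 1/√2|01⟩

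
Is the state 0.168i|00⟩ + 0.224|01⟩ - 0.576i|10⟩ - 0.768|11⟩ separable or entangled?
Separable

Writing the state as a|00⟩ + b|01⟩ + c|10⟩ + d|11⟩, it is a product state iff ad − bc = 0.
Here (a, b, c, d) = (0.168i, 0.224, -0.576i, -0.768): ad − bc = (0.168i)(-0.768) − (0.224)(-0.576i) = 0, so the state is separable.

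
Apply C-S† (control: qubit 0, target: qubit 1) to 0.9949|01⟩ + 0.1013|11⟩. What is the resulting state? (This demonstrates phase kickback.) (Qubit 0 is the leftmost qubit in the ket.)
0.9949|01⟩ - 0.1013i|11⟩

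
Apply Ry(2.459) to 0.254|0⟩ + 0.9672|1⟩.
-0.8264|0⟩ + 0.5631|1⟩

Ry(2.459) = [[cos(θ/2), −sin(θ/2)], [sin(θ/2), cos(θ/2)]]; θ = 2.459, cos(θ/2) ≈ 0.334709, sin(θ/2) ≈ 0.942322.
With a = amp(|0⟩) = 0.254 and b = amp(|1⟩) = 0.9672:
new amp(|0⟩) = (0.334709)·a + (-0.942322)·b = -0.8264
new amp(|1⟩) = (0.942322)·a + (0.334709)·b = 0.5631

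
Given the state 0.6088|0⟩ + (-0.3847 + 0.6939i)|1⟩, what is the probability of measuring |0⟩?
0.3706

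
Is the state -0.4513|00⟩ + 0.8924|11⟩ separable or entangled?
Entangled

Writing the state as a|00⟩ + b|01⟩ + c|10⟩ + d|11⟩, it is a product state iff ad − bc = 0.
Here (a, b, c, d) = (-0.4513, 0, 0, 0.8924): ad − bc = (-0.4513)(0.8924) − (0)(0) = -0.4027 ≠ 0, so the state is entangled.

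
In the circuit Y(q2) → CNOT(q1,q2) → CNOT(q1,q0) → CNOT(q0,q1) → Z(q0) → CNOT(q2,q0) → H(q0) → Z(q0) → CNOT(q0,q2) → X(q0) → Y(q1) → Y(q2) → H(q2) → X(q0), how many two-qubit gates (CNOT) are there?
5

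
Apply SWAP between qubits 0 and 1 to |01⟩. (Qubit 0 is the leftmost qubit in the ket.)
|10⟩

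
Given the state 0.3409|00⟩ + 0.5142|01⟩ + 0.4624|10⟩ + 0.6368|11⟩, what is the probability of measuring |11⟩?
0.4055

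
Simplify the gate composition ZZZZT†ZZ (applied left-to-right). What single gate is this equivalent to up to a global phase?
T†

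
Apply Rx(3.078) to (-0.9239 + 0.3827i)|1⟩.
(0.3825 + 0.9234i)|0⟩ + (-0.02937 + 0.01217i)|1⟩

Rx(3.078) = [[cos(θ/2), −i·sin(θ/2)], [−i·sin(θ/2), cos(θ/2)]]; θ = 3.078, cos(θ/2) ≈ 0.031791, sin(θ/2) ≈ 0.999495.
With a = amp(|0⟩) = 0 and b = amp(|1⟩) = (-0.9239 + 0.3827i):
new amp(|0⟩) = (0.031791)·a + (-0.999495i)·b = (0.3825 + 0.9234i)
new amp(|1⟩) = (-0.999495i)·a + (0.031791)·b = (-0.02937 + 0.01217i)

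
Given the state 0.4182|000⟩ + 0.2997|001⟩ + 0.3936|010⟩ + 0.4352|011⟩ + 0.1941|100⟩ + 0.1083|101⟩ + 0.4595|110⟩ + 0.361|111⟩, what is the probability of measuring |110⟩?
0.2111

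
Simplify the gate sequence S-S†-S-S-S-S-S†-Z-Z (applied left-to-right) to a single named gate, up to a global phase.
S†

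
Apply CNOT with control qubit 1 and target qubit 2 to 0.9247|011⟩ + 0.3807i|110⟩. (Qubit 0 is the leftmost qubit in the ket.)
0.9247|010⟩ + 0.3807i|111⟩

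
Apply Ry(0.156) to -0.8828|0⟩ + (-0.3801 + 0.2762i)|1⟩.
(-0.8505 - 0.02152i)|0⟩ + (-0.4477 + 0.2754i)|1⟩

Ry(0.156) = [[cos(θ/2), −sin(θ/2)], [sin(θ/2), cos(θ/2)]]; θ = 0.156, cos(θ/2) ≈ 0.99696, sin(θ/2) ≈ 0.0779209.
With a = amp(|0⟩) = -0.8828 and b = amp(|1⟩) = (-0.3801 + 0.2762i):
new amp(|0⟩) = (0.99696)·a + (-0.0779209)·b = (-0.8505 - 0.02152i)
new amp(|1⟩) = (0.0779209)·a + (0.99696)·b = (-0.4477 + 0.2754i)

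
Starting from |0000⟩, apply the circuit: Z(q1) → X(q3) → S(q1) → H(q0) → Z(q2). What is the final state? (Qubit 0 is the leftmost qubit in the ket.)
1/√2|0001⟩ + 1/√2|1001⟩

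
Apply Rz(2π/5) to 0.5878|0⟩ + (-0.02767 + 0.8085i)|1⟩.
(0.4755 - 0.3455i)|0⟩ + (-0.4976 + 0.6378i)|1⟩

Rz(2π/5) = [[e^(−iθ/2), 0], [0, e^(iθ/2)]] with e^(±iθ/2) = cos(θ/2) ± i·sin(θ/2); θ = 2π/5, cos(θ/2) ≈ 0.809017, sin(θ/2) ≈ 0.587785.
With a = amp(|0⟩) = 0.5878 and b = amp(|1⟩) = (-0.02767 + 0.8085i):
new amp(|0⟩) = (0.809017 - 0.587785i)·a = (0.4755 - 0.3455i)
new amp(|1⟩) = (0.809017 + 0.587785i)·b = (-0.4976 + 0.6378i)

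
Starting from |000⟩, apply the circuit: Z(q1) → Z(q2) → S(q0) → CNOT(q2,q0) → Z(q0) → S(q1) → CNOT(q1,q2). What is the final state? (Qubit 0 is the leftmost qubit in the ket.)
|000⟩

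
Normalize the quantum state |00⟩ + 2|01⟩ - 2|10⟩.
0.3333|00⟩ + 0.6667|01⟩ - 0.6667|10⟩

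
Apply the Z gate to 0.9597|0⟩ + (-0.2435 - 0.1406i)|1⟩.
0.9597|0⟩ + (0.2435 + 0.1406i)|1⟩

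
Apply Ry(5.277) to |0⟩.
-0.8761|0⟩ + 0.4821|1⟩

Ry(5.277) = [[cos(θ/2), −sin(θ/2)], [sin(θ/2), cos(θ/2)]]; θ = 5.277, cos(θ/2) ≈ -0.876096, sin(θ/2) ≈ 0.482137.
With a = amp(|0⟩) = 1 and b = amp(|1⟩) = 0:
new amp(|0⟩) = (-0.876096)·a + (-0.482137)·b = -0.8761
new amp(|1⟩) = (0.482137)·a + (-0.876096)·b = 0.4821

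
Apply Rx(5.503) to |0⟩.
-0.9249|0⟩ - 0.3803i|1⟩

Rx(5.503) = [[cos(θ/2), −i·sin(θ/2)], [−i·sin(θ/2), cos(θ/2)]]; θ = 5.503, cos(θ/2) ≈ -0.924874, sin(θ/2) ≈ 0.380274.
With a = amp(|0⟩) = 1 and b = amp(|1⟩) = 0:
new amp(|0⟩) = (-0.924874)·a + (-0.380274i)·b = -0.9249
new amp(|1⟩) = (-0.380274i)·a + (-0.924874)·b = -0.3803i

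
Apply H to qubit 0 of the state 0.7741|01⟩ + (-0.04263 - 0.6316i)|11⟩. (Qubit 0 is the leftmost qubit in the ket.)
(0.5172 - 0.4466i)|01⟩ + (0.5775 + 0.4466i)|11⟩

H on qubit 0 mixes each pair of kets that differ only in qubit 0: amplitudes (a, b) of (|…0…⟩, |…1…⟩) become ((a + b)/√2, (a − b)/√2). Kets absent from the input have amplitude 0.
(|01⟩, |11⟩): (a, b) = (0.7741, (-0.04263 - 0.6316i)) → ((0.5172 - 0.4466i), (0.5775 + 0.4466i))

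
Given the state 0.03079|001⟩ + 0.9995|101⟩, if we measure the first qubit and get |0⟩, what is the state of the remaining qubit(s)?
|01⟩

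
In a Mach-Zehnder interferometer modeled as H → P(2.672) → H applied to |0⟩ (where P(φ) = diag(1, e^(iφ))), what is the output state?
(0.05412 + 0.2263i)|0⟩ + (0.9459 - 0.2263i)|1⟩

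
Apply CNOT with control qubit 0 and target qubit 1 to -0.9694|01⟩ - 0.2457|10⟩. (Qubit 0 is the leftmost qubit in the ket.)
-0.9694|01⟩ - 0.2457|11⟩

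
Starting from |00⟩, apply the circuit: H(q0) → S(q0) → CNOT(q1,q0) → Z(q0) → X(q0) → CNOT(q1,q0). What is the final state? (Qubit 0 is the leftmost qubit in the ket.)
-(1/√2)i|00⟩ + 1/√2|10⟩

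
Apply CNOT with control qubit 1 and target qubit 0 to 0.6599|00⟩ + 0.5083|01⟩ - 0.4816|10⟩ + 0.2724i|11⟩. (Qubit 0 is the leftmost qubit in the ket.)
0.6599|00⟩ + 0.2724i|01⟩ - 0.4816|10⟩ + 0.5083|11⟩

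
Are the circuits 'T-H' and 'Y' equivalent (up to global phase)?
No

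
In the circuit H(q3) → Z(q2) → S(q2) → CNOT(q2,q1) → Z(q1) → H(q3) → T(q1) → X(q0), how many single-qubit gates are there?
7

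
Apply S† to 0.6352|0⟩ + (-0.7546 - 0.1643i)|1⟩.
0.6352|0⟩ + (-0.1643 + 0.7546i)|1⟩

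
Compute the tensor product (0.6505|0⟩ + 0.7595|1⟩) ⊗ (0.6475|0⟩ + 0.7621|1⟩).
0.4212|00⟩ + 0.4957|01⟩ + 0.4918|10⟩ + 0.5788|11⟩

amp(|b₁b₂…⟩) = product of the factor amplitudes for bits b₁, b₂, …; only kets whose every factor amplitude is nonzero survive.
|00⟩: (0.6505)(0.6475) = 0.4212
|01⟩: (0.6505)(0.7621) = 0.4957
|10⟩: (0.7595)(0.6475) = 0.4918
|11⟩: (0.7595)(0.7621) = 0.5788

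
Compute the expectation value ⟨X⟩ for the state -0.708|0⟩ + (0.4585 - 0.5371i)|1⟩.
-0.6492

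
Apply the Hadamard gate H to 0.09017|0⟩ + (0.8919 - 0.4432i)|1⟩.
(0.6944 - 0.3134i)|0⟩ + (-0.5669 + 0.3134i)|1⟩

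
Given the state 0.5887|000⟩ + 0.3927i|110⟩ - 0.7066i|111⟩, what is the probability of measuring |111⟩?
0.4993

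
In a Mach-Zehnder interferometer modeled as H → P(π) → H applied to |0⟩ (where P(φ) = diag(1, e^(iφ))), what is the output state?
|1⟩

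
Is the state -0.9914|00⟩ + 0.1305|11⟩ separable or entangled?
Entangled

Writing the state as a|00⟩ + b|01⟩ + c|10⟩ + d|11⟩, it is a product state iff ad − bc = 0.
Here (a, b, c, d) = (-0.9914, 0, 0, 0.1305): ad − bc = (-0.9914)(0.1305) − (0)(0) = -0.1294 ≠ 0, so the state is entangled.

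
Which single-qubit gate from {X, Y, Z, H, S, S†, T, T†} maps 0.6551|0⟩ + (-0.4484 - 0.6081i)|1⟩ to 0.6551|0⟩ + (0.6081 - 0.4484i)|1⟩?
S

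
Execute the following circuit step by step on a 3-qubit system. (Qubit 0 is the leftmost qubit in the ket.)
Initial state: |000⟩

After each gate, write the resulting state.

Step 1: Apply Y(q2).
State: i|001⟩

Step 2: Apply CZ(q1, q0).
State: i|001⟩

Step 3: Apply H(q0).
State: (1/√2)i|001⟩ + (1/√2)i|101⟩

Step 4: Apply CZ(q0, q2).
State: (1/√2)i|001⟩ - (1/√2)i|101⟩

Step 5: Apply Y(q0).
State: -1/√2|001⟩ - 1/√2|101⟩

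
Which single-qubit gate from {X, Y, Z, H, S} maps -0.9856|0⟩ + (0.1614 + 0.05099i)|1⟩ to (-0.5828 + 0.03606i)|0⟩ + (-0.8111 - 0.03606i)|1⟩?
H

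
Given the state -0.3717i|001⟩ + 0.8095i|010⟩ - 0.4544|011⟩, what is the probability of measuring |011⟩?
0.2065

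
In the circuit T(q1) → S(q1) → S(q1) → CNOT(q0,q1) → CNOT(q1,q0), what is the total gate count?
5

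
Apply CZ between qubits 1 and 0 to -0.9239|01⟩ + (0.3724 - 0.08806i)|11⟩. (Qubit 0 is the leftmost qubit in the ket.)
-0.9239|01⟩ + (-0.3724 + 0.08806i)|11⟩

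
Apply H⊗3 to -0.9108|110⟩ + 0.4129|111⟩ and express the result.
-0.176|000⟩ - 0.468|001⟩ + 0.176|010⟩ + 0.468|011⟩ + 0.176|100⟩ + 0.468|101⟩ - 0.176|110⟩ - 0.468|111⟩

H⊗3 gives amp(|y⟩) = (1/2√2) Σ_x (−1)^(x·y) amp(|x⟩), where x·y is the number of positions in which both x and y have a 1.
|000⟩: (-0.9108 + 0.4129)/(2√2) = -0.176
|001⟩: (-0.9108 - 0.4129)/(2√2) = -0.468
|010⟩: (0.9108 - 0.4129)/(2√2) = 0.176
|011⟩: (0.9108 + 0.4129)/(2√2) = 0.468
|100⟩: (0.9108 - 0.4129)/(2√2) = 0.176
|101⟩: (0.9108 + 0.4129)/(2√2) = 0.468
|110⟩: (-0.9108 + 0.4129)/(2√2) = -0.176
|111⟩: (-0.9108 - 0.4129)/(2√2) = -0.468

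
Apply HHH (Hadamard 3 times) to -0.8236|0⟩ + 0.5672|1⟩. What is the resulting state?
-0.1813|0⟩ - 0.9834|1⟩

H² = I, so H^3 = H: a single Hadamard. With (a, b) = (-0.8236, 0.5672), H gives ((a + b)/√2, (a − b)/√2) = (-0.1813, -0.9834).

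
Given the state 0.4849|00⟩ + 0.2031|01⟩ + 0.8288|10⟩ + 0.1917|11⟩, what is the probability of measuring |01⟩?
0.04125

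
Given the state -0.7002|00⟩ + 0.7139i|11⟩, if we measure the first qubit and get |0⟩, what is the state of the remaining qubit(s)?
-|0⟩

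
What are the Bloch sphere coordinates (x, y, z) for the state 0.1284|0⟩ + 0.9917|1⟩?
(0.2547, 0, -0.967)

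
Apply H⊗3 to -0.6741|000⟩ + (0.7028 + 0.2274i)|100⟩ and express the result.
(0.01015 + 0.0804i)|000⟩ + (0.01015 + 0.0804i)|001⟩ + (0.01015 + 0.0804i)|010⟩ + (0.01015 + 0.0804i)|011⟩ + (-0.4868 - 0.0804i)|100⟩ + (-0.4868 - 0.0804i)|101⟩ + (-0.4868 - 0.0804i)|110⟩ + (-0.4868 - 0.0804i)|111⟩

H⊗3 gives amp(|y⟩) = (1/2√2) Σ_x (−1)^(x·y) amp(|x⟩), where x·y is the number of positions in which both x and y have a 1.
|000⟩: (-0.6741 + (0.7028 + 0.2274i))/(2√2) = (0.01015 + 0.0804i)
|001⟩: (-0.6741 + (0.7028 + 0.2274i))/(2√2) = (0.01015 + 0.0804i)
|010⟩: (-0.6741 + (0.7028 + 0.2274i))/(2√2) = (0.01015 + 0.0804i)
|011⟩: (-0.6741 + (0.7028 + 0.2274i))/(2√2) = (0.01015 + 0.0804i)
|100⟩: (-0.6741 - (0.7028 + 0.2274i))/(2√2) = (-0.4868 - 0.0804i)
|101⟩: (-0.6741 - (0.7028 + 0.2274i))/(2√2) = (-0.4868 - 0.0804i)
|110⟩: (-0.6741 - (0.7028 + 0.2274i))/(2√2) = (-0.4868 - 0.0804i)
|111⟩: (-0.6741 - (0.7028 + 0.2274i))/(2√2) = (-0.4868 - 0.0804i)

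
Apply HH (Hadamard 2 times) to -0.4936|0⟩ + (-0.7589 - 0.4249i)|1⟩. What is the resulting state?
-0.4936|0⟩ + (-0.7589 - 0.4249i)|1⟩

H² = I, so an even number of Hadamards cancels: H^2 = I and the state is unchanged.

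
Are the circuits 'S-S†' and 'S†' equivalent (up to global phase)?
No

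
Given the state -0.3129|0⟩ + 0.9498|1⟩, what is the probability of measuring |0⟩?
0.09791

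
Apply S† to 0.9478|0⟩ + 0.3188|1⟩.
0.9478|0⟩ - 0.3188i|1⟩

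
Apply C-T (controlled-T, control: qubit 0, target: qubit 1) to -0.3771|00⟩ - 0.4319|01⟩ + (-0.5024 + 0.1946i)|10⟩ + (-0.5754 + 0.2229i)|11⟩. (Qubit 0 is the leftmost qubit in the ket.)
-0.3771|00⟩ - 0.4319|01⟩ + (-0.5024 + 0.1946i)|10⟩ + (-0.5645 - 0.2493i)|11⟩

C-T leaves the control-|0⟩ kets |00⟩, |01⟩ unchanged and applies T to qubit 1 on the control-|1⟩ pair (|10⟩, |11⟩).
T = [[1, 0], [0, (1/√2 + (1/√2)i)]].
With a = amp(|10⟩) = (-0.5024 + 0.1946i) and b = amp(|11⟩) = (-0.5754 + 0.2229i):
new amp(|10⟩) = (1)·a = (-0.5024 + 0.1946i)
new amp(|11⟩) = (1/√2 + (1/√2)i)·b = (-0.5645 - 0.2493i)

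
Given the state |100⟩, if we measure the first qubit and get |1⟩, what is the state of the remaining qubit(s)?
|00⟩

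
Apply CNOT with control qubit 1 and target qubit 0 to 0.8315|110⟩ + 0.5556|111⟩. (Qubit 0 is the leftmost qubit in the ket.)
0.8315|010⟩ + 0.5556|011⟩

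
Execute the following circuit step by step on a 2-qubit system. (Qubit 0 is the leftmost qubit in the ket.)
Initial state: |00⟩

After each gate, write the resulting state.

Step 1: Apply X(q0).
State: |10⟩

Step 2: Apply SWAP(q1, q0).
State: |01⟩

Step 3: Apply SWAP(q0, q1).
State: |10⟩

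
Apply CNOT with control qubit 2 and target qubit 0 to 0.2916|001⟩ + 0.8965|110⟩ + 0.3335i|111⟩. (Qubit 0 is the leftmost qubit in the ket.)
0.3335i|011⟩ + 0.2916|101⟩ + 0.8965|110⟩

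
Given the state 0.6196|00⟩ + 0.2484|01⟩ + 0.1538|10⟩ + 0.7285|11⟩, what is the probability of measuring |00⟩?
0.3839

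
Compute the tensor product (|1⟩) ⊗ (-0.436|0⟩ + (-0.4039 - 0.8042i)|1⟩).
-0.436|10⟩ + (-0.4039 - 0.8042i)|11⟩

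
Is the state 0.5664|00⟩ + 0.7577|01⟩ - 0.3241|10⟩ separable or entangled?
Entangled

Writing the state as a|00⟩ + b|01⟩ + c|10⟩ + d|11⟩, it is a product state iff ad − bc = 0.
Here (a, b, c, d) = (0.5664, 0.7577, -0.3241, 0): ad − bc = (0.5664)(0) − (0.7577)(-0.3241) = 0.2456 ≠ 0, so the state is entangled.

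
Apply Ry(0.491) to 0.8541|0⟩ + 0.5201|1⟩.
0.7021|0⟩ + 0.7121|1⟩

Ry(0.491) = [[cos(θ/2), −sin(θ/2)], [sin(θ/2), cos(θ/2)]]; θ = 0.491, cos(θ/2) ≈ 0.970016, sin(θ/2) ≈ 0.243041.
With a = amp(|0⟩) = 0.8541 and b = amp(|1⟩) = 0.5201:
new amp(|0⟩) = (0.970016)·a + (-0.243041)·b = 0.7021
new amp(|1⟩) = (0.243041)·a + (0.970016)·b = 0.7121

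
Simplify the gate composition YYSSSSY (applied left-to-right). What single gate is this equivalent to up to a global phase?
Y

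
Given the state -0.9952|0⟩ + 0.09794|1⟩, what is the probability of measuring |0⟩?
0.9904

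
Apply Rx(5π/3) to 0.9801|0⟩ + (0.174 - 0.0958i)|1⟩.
(-0.8967 - 0.087i)|0⟩ + (-0.1507 - 0.4071i)|1⟩

Rx(5π/3) = [[cos(θ/2), −i·sin(θ/2)], [−i·sin(θ/2), cos(θ/2)]]; θ = 5π/3, cos(θ/2) ≈ -0.866025, sin(θ/2) ≈ 0.5.
With a = amp(|0⟩) = 0.9801 and b = amp(|1⟩) = (0.174 - 0.0958i):
new amp(|0⟩) = (-0.866025)·a + (-0.5i)·b = (-0.8967 - 0.087i)
new amp(|1⟩) = (-0.5i)·a + (-0.866025)·b = (-0.1507 - 0.4071i)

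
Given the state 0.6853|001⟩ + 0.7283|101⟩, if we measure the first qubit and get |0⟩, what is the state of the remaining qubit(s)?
|01⟩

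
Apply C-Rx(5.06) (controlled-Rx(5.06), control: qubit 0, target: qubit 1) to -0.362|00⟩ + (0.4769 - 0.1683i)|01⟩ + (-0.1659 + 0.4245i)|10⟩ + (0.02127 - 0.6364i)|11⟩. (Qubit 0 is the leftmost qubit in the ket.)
-0.362|00⟩ + (0.4769 - 0.1683i)|01⟩ + (-0.2296 - 0.3598i)|10⟩ + (0.2263 + 0.6163i)|11⟩

C-Rx(5.06) leaves the control-|0⟩ kets |00⟩, |01⟩ unchanged and applies Rx(5.06) to qubit 1 on the control-|1⟩ pair (|10⟩, |11⟩).
Rx(5.06) = [[cos(θ/2), −i·sin(θ/2)], [−i·sin(θ/2), cos(θ/2)]]; θ = 5.06, cos(θ/2) ≈ -0.818735, sin(θ/2) ≈ 0.574172.
With a = amp(|10⟩) = (-0.1659 + 0.4245i) and b = amp(|11⟩) = (0.02127 - 0.6364i):
new amp(|10⟩) = (-0.818735)·a + (-0.574172i)·b = (-0.2296 - 0.3598i)
new amp(|11⟩) = (-0.574172i)·a + (-0.818735)·b = (0.2263 + 0.6163i)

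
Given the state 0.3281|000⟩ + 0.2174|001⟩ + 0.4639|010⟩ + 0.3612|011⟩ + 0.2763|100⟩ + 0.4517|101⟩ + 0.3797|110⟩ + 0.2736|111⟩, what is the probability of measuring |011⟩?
0.1305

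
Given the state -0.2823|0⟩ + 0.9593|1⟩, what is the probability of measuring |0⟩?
0.07969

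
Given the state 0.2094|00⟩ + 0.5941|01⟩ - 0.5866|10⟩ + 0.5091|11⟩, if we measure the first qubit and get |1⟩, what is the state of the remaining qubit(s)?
-0.7552|0⟩ + 0.6555|1⟩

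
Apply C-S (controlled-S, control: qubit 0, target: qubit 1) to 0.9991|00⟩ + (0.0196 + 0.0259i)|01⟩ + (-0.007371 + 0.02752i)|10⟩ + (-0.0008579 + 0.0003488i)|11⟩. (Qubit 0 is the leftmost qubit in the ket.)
0.9991|00⟩ + (0.0196 + 0.0259i)|01⟩ + (-0.007371 + 0.02752i)|10⟩ + (-0.0003488 - 0.0008579i)|11⟩

C-S leaves the control-|0⟩ kets |00⟩, |01⟩ unchanged and applies S to qubit 1 on the control-|1⟩ pair (|10⟩, |11⟩).
S = [[1, 0], [0, i]].
With a = amp(|10⟩) = (-0.007371 + 0.02752i) and b = amp(|11⟩) = (-0.0008579 + 0.0003488i):
new amp(|10⟩) = (1)·a = (-0.007371 + 0.02752i)
new amp(|11⟩) = (i)·b = (-0.0003488 - 0.0008579i)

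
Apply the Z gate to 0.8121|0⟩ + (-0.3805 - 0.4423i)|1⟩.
0.8121|0⟩ + (0.3805 + 0.4423i)|1⟩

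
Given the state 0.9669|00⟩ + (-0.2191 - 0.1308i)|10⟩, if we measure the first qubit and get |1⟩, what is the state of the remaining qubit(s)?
(-0.8586 - 0.5126i)|0⟩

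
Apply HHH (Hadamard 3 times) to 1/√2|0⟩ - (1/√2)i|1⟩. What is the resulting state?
(1/2 - (1/2)i)|0⟩ + (1/2 + (1/2)i)|1⟩

H² = I, so H^3 = H: a single Hadamard. With (a, b) = (1/√2, -(1/√2)i), H gives ((a + b)/√2, (a − b)/√2) = ((1/2 - (1/2)i), (1/2 + (1/2)i)).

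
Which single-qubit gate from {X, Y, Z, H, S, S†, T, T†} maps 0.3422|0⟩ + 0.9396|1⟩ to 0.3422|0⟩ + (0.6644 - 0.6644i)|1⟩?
T†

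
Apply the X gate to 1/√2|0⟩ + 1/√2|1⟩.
1/√2|0⟩ + 1/√2|1⟩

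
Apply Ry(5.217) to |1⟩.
-0.5082|0⟩ - 0.8612|1⟩

Ry(5.217) = [[cos(θ/2), −sin(θ/2)], [sin(θ/2), cos(θ/2)]]; θ = 5.217, cos(θ/2) ≈ -0.86124, sin(θ/2) ≈ 0.508199.
With a = amp(|0⟩) = 0 and b = amp(|1⟩) = 1:
new amp(|0⟩) = (-0.86124)·a + (-0.508199)·b = -0.5082
new amp(|1⟩) = (0.508199)·a + (-0.86124)·b = -0.8612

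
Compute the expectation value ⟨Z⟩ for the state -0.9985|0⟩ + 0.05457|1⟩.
0.994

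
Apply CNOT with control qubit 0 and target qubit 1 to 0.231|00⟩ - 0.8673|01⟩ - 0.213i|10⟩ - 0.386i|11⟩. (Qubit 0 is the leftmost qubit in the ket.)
0.231|00⟩ - 0.8673|01⟩ - 0.386i|10⟩ - 0.213i|11⟩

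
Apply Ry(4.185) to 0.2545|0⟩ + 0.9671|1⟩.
-0.9653|0⟩ - 0.2613|1⟩

Ry(4.185) = [[cos(θ/2), −sin(θ/2)], [sin(θ/2), cos(θ/2)]]; θ = 4.185, cos(θ/2) ≈ -0.498358, sin(θ/2) ≈ 0.866971.
With a = amp(|0⟩) = 0.2545 and b = amp(|1⟩) = 0.9671:
new amp(|0⟩) = (-0.498358)·a + (-0.866971)·b = -0.9653
new amp(|1⟩) = (0.866971)·a + (-0.498358)·b = -0.2613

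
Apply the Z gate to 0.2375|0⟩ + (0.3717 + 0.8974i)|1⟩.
0.2375|0⟩ + (-0.3717 - 0.8974i)|1⟩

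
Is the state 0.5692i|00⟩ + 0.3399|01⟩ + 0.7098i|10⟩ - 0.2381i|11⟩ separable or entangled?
Entangled

Writing the state as a|00⟩ + b|01⟩ + c|10⟩ + d|11⟩, it is a product state iff ad − bc = 0.
Here (a, b, c, d) = (0.5692i, 0.3399, 0.7098i, -0.2381i): ad − bc = (0.5692i)(-0.2381i) − (0.3399)(0.7098i) = (0.1355 - 0.2413i) ≠ 0, so the state is entangled.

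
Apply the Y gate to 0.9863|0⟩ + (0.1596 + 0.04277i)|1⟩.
(0.04277 - 0.1596i)|0⟩ + 0.9863i|1⟩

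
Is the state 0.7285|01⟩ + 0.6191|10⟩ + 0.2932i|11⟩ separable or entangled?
Entangled

Writing the state as a|00⟩ + b|01⟩ + c|10⟩ + d|11⟩, it is a product state iff ad − bc = 0.
Here (a, b, c, d) = (0, 0.7285, 0.6191, 0.2932i): ad − bc = (0)(0.2932i) − (0.7285)(0.6191) = -0.451 ≠ 0, so the state is entangled.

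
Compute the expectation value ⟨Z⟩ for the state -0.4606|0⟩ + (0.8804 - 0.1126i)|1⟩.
-0.5756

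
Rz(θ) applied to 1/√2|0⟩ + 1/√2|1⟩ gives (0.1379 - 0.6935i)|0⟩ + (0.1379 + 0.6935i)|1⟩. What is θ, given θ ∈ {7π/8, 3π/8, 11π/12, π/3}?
7π/8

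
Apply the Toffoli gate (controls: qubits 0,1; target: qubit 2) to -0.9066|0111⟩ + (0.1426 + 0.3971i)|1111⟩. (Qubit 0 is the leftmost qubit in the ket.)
-0.9066|0111⟩ + (0.1426 + 0.3971i)|1101⟩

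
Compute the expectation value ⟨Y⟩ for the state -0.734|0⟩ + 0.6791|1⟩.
0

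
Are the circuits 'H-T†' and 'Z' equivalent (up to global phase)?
No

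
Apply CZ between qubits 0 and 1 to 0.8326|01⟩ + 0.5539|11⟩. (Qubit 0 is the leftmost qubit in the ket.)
0.8326|01⟩ - 0.5539|11⟩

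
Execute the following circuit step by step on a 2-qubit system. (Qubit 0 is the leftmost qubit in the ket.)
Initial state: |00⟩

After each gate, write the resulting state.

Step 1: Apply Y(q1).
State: i|01⟩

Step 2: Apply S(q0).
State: i|01⟩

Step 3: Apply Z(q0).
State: i|01⟩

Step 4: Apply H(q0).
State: (1/√2)i|01⟩ + (1/√2)i|11⟩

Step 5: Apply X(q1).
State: (1/√2)i|00⟩ + (1/√2)i|10⟩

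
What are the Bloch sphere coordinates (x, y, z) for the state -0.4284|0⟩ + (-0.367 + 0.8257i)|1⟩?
(0.3144, -0.7075, -0.6329)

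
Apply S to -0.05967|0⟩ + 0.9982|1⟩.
-0.05967|0⟩ + 0.9982i|1⟩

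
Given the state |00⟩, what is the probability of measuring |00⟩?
1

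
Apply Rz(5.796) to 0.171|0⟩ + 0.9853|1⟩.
(-0.166 - 0.04124i)|0⟩ + (-0.9562 + 0.2376i)|1⟩

Rz(5.796) = [[e^(−iθ/2), 0], [0, e^(iθ/2)]] with e^(±iθ/2) = cos(θ/2) ± i·sin(θ/2); θ = 5.796, cos(θ/2) ≈ -0.970478, sin(θ/2) ≈ 0.241191.
With a = amp(|0⟩) = 0.171 and b = amp(|1⟩) = 0.9853:
new amp(|0⟩) = (-0.970478 - 0.241191i)·a = (-0.166 - 0.04124i)
new amp(|1⟩) = (-0.970478 + 0.241191i)·b = (-0.9562 + 0.2376i)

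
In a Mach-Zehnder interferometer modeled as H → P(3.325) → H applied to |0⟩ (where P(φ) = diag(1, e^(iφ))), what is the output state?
(0.008386 - 0.09119i)|0⟩ + (0.9916 + 0.09119i)|1⟩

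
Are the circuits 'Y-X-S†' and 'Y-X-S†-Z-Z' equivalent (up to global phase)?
Yes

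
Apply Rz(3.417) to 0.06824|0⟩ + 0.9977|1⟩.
(-0.009367 - 0.06759i)|0⟩ + (-0.137 + 0.9883i)|1⟩

Rz(3.417) = [[e^(−iθ/2), 0], [0, e^(iθ/2)]] with e^(±iθ/2) = cos(θ/2) ± i·sin(θ/2); θ = 3.417, cos(θ/2) ≈ -0.137269, sin(θ/2) ≈ 0.990534.
With a = amp(|0⟩) = 0.06824 and b = amp(|1⟩) = 0.9977:
new amp(|0⟩) = (-0.137269 - 0.990534i)·a = (-0.009367 - 0.06759i)
new amp(|1⟩) = (-0.137269 + 0.990534i)·b = (-0.137 + 0.9883i)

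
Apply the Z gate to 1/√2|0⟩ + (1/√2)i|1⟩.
1/√2|0⟩ - (1/√2)i|1⟩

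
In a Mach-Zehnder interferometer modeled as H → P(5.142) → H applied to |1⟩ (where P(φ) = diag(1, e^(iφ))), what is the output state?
(0.2917 + 0.4546i)|0⟩ + (0.7083 - 0.4546i)|1⟩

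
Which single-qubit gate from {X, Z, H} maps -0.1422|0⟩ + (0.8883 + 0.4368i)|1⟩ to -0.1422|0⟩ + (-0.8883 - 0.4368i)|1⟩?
Z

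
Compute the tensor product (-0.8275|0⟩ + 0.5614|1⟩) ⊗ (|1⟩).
-0.8275|01⟩ + 0.5614|11⟩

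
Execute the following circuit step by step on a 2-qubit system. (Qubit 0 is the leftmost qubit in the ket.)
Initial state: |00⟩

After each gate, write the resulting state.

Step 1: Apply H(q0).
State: 1/√2|00⟩ + 1/√2|10⟩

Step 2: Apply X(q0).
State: 1/√2|00⟩ + 1/√2|10⟩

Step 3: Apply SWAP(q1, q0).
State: 1/√2|00⟩ + 1/√2|01⟩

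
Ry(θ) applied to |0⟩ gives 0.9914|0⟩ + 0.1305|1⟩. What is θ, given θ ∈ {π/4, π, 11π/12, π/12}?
π/12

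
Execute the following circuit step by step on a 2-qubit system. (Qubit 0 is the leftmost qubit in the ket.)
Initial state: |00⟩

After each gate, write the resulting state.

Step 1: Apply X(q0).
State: |10⟩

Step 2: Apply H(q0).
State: 1/√2|00⟩ - 1/√2|10⟩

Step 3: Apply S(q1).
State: 1/√2|00⟩ - 1/√2|10⟩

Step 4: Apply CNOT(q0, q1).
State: 1/√2|00⟩ - 1/√2|11⟩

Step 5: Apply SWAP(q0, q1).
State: 1/√2|00⟩ - 1/√2|11⟩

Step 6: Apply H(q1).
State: 1/2|00⟩ + 1/2|01⟩ - 1/2|10⟩ + 1/2|11⟩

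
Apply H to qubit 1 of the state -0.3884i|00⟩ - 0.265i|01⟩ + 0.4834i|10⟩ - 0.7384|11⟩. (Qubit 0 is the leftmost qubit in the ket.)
-0.462i|00⟩ - 0.08726i|01⟩ + (-0.5221 + 0.3418i)|10⟩ + (0.5221 + 0.3418i)|11⟩

H on qubit 1 mixes each pair of kets that differ only in qubit 1: amplitudes (a, b) of (|…0…⟩, |…1…⟩) become ((a + b)/√2, (a − b)/√2). Kets absent from the input have amplitude 0.
(|00⟩, |01⟩): (a, b) = (-0.3884i, -0.265i) → (-0.462i, -0.08726i)
(|10⟩, |11⟩): (a, b) = (0.4834i, -0.7384) → ((-0.5221 + 0.3418i), (0.5221 + 0.3418i))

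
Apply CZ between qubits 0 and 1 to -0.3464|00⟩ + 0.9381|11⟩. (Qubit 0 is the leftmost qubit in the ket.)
-0.3464|00⟩ - 0.9381|11⟩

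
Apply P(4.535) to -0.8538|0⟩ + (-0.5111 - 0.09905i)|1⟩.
-0.8538|0⟩ + (-0.007307 + 0.5206i)|1⟩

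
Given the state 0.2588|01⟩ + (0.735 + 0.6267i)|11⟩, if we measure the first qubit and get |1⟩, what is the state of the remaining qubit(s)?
(0.7609 + 0.6488i)|1⟩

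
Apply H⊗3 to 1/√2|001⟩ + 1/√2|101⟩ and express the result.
1/2|000⟩ - 1/2|001⟩ + 1/2|010⟩ - 1/2|011⟩

H⊗3 gives amp(|y⟩) = (1/2√2) Σ_x (−1)^(x·y) amp(|x⟩), where x·y is the number of positions in which both x and y have a 1.
|000⟩: (1/√2 + 1/√2)/(2√2) = 1/2
|001⟩: (-1/√2 - 1/√2)/(2√2) = -1/2
|010⟩: (1/√2 + 1/√2)/(2√2) = 1/2
|011⟩: (-1/√2 - 1/√2)/(2√2) = -1/2
|100⟩: (1/√2 - 1/√2)/(2√2) = 0
|101⟩: (-1/√2 + 1/√2)/(2√2) = 0
|110⟩: (1/√2 - 1/√2)/(2√2) = 0
|111⟩: (-1/√2 + 1/√2)/(2√2) = 0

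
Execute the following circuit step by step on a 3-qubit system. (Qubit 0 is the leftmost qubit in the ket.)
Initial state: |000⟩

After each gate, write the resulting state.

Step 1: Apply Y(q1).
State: i|010⟩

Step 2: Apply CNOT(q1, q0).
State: i|110⟩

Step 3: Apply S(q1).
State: -|110⟩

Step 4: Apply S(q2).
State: -|110⟩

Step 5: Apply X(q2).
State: -|111⟩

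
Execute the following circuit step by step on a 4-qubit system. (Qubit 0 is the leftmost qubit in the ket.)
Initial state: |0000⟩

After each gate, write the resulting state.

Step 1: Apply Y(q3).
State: i|0001⟩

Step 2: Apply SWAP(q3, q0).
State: i|1000⟩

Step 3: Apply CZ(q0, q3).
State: i|1000⟩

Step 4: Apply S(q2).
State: i|1000⟩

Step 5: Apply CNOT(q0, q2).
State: i|1010⟩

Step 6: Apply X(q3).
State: i|1011⟩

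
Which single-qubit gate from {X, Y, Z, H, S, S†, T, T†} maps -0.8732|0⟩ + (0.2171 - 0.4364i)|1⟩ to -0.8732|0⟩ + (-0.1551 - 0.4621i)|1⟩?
T†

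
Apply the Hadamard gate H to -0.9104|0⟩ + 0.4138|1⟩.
-0.3511|0⟩ - 0.9364|1⟩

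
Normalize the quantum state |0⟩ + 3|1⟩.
0.3162|0⟩ + 0.9487|1⟩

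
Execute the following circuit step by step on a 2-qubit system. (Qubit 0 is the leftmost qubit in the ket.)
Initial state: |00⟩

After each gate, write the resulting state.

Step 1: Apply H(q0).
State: 1/√2|00⟩ + 1/√2|10⟩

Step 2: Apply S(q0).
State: 1/√2|00⟩ + (1/√2)i|10⟩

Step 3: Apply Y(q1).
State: (1/√2)i|01⟩ - 1/√2|11⟩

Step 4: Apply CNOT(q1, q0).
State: -1/√2|01⟩ + (1/√2)i|11⟩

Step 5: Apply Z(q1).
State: 1/√2|01⟩ - (1/√2)i|11⟩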